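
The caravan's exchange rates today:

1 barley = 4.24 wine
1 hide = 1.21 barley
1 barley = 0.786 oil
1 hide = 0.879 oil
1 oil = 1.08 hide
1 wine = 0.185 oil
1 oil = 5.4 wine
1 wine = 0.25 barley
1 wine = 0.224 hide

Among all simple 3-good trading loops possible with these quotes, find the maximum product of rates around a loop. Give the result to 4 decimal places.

wine→hide→barley→wine: 0.224 × 1.21 × 4.24 = 1.14921
oil→wine→hide→oil: 5.4 × 0.224 × 0.879 = 1.06324
oil→wine→barley→oil: 5.4 × 0.25 × 0.786 = 1.06110
oil→hide→barley→oil: 1.08 × 1.21 × 0.786 = 1.02714
Maximum is wine→hide→barley→wine at 1.1492; arbitrage exists.

1.1492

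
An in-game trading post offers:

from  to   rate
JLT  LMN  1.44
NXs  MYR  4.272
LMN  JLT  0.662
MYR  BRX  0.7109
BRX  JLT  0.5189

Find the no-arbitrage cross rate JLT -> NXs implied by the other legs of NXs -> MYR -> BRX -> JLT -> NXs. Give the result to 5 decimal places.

Known legs of the cycle: 4.272 × 0.7109 × 0.5189 = 1.57588103472
For no arbitrage the full-cycle product must be 1, so the missing rate is 1 / 1.57588103472 ≈ 0.6345657.

0.63457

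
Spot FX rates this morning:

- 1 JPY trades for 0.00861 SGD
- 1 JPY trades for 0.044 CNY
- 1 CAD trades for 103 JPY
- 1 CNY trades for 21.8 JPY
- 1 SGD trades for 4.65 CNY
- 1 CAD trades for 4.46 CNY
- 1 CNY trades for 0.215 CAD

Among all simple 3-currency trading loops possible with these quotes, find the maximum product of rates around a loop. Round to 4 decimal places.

JPY→CNY→CAD→JPY: 0.044 × 0.215 × 103 = 0.97438
JPY→SGD→CNY→JPY: 0.00861 × 4.65 × 21.8 = 0.87280
Maximum is JPY→CNY→CAD→JPY at 0.9744; no arbitrage — every cycle loses value.

0.9744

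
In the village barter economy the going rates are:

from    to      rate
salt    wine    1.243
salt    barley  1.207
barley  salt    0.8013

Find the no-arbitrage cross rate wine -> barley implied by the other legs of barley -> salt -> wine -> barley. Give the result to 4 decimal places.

Known legs of the cycle: 0.8013 × 1.243 = 0.9960159
For no arbitrage the full-cycle product must be 1, so the missing rate is 1 / 0.9960159 ≈ 1.004000.

1.0040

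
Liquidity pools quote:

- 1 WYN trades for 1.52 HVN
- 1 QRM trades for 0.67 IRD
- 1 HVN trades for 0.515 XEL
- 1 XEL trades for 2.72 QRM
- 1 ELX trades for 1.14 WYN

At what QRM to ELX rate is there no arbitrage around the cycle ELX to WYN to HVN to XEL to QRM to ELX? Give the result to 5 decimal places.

0.41198

Known legs of the cycle: 1.14 × 1.52 × 0.515 × 2.72 = 2.42730624
For no arbitrage the full-cycle product must be 1, so the missing rate is 1 / 2.42730624 ≈ 0.4119793.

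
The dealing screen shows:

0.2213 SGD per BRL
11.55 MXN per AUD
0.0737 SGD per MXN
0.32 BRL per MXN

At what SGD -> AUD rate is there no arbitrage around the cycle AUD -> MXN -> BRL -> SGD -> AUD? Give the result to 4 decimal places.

1.2226

Known legs of the cycle: 11.55 × 0.32 × 0.2213 = 0.8179248
For no arbitrage the full-cycle product must be 1, so the missing rate is 1 / 0.8179248 ≈ 1.222606.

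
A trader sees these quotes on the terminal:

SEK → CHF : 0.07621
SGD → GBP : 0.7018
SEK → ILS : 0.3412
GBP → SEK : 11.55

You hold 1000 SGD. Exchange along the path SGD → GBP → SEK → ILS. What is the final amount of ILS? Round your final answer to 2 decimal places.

2765.70

1000 SGD × 0.7018 = 701.8 GBP
701.8 GBP × 11.55 = 8105.79 SEK
8105.79 SEK × 0.3412 = 2765.695548 ILS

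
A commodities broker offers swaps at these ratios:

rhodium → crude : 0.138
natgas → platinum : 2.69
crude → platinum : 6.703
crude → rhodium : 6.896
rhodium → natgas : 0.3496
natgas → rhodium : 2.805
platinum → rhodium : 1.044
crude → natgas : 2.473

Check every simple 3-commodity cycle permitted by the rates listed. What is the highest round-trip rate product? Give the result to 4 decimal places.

platinum→rhodium→natgas→platinum: 1.044 × 0.3496 × 2.69 = 0.98180
platinum→rhodium→crude→platinum: 1.044 × 0.138 × 6.703 = 0.96571
crude→natgas→rhodium→crude: 2.473 × 2.805 × 0.138 = 0.95727
Maximum is platinum→rhodium→natgas→platinum at 0.9818; no arbitrage — every cycle loses value.

0.9818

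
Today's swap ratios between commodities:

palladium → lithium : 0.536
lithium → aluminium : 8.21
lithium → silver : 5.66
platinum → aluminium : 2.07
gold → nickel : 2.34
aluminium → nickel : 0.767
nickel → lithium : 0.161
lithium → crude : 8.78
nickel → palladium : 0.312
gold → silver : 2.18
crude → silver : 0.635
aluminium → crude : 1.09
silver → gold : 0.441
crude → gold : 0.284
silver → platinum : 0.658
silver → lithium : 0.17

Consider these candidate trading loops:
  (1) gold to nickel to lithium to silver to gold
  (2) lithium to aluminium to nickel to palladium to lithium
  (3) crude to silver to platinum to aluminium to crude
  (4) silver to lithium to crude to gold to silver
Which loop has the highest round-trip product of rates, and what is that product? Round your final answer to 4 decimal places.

(1) 2.34 × 0.161 × 5.66 × 0.441 = 0.94037
(2) 8.21 × 0.767 × 0.312 × 0.536 = 1.05307
(3) 0.635 × 0.658 × 2.07 × 1.09 = 0.94275
(4) 0.17 × 8.78 × 0.284 × 2.18 = 0.92410
Highest is cycle (2) at 1.0531 (>1, arbitrage).

1.0531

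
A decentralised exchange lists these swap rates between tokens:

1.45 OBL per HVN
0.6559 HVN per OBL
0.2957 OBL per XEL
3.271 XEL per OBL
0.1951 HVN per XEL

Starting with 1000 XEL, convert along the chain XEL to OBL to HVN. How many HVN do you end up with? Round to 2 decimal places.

1000 XEL × 0.2957 = 295.7 OBL
295.7 OBL × 0.6559 = 193.94963 HVN

193.95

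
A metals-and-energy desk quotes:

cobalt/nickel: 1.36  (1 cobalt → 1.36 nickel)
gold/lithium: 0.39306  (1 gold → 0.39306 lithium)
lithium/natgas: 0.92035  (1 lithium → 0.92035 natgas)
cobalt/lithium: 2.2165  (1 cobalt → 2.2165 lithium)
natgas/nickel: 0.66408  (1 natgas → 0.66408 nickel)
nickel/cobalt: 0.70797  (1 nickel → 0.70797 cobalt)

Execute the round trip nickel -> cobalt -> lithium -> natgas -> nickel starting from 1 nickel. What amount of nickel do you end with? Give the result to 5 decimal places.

0.95908

1 nickel × 0.70797 = 0.70797 cobalt
0.70797 cobalt × 2.2165 = 1.569215505 lithium
1.569215505 lithium × 0.92035 = 1.44422749002675 natgas
1.44422749002675 natgas × 0.66408 = 0.95908259157696414 nickel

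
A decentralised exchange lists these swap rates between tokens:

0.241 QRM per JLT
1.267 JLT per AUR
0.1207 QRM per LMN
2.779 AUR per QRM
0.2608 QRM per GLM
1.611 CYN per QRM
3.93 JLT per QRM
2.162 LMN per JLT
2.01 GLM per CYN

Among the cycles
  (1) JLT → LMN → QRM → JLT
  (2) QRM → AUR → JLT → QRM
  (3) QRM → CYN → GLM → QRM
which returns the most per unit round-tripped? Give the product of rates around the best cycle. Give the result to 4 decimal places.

(1) 2.162 × 0.1207 × 3.93 = 1.02555
(2) 2.779 × 1.267 × 0.241 = 0.84856
(3) 1.611 × 2.01 × 0.2608 = 0.84450
Highest is cycle (1) at 1.0255 (>1, arbitrage).

1.0255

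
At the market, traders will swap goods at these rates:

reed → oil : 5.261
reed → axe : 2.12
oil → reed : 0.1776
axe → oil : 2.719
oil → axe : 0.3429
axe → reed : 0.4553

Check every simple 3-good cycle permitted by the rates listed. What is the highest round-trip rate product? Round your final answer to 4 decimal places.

1.0237

oil→reed→axe→oil: 0.1776 × 2.12 × 2.719 = 1.02374
oil→axe→reed→oil: 0.3429 × 0.4553 × 5.261 = 0.82136
Maximum is oil→reed→axe→oil at 1.0237; arbitrage exists.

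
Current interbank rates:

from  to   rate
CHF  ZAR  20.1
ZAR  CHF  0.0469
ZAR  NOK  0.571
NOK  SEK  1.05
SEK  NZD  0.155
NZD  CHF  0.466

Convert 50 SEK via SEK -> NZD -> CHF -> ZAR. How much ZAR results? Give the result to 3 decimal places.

72.591

50 SEK × 0.155 = 7.75 NZD
7.75 NZD × 0.466 = 3.6115 CHF
3.6115 CHF × 20.1 = 72.59115 ZAR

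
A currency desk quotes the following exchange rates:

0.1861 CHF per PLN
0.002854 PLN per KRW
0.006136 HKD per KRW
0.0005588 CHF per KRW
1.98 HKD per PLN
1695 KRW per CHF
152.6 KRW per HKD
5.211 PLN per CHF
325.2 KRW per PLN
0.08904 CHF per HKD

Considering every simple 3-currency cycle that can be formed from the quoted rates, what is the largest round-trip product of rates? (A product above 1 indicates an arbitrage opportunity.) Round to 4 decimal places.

0.9470

PLN→KRW→CHF→PLN: 325.2 × 0.0005588 × 5.211 = 0.94695
HKD→CHF→KRW→HKD: 0.08904 × 1695 × 0.006136 = 0.92606
PLN→HKD→CHF→PLN: 1.98 × 0.08904 × 5.211 = 0.91870
PLN→CHF→KRW→PLN: 0.1861 × 1695 × 0.002854 = 0.90026
PLN→HKD→KRW→PLN: 1.98 × 152.6 × 0.002854 = 0.86233
Maximum is PLN→KRW→CHF→PLN at 0.9470; no arbitrage — every cycle loses value.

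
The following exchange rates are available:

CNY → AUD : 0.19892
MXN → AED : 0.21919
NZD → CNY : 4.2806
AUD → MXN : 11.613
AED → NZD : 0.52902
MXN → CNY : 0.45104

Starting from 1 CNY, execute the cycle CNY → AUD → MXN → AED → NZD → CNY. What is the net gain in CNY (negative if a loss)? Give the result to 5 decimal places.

1 CNY × 0.19892 = 0.19892 AUD
0.19892 AUD × 11.613 = 2.31005796 MXN
2.31005796 MXN × 0.21919 = 0.5063416042524 AED
0.5063416042524 AED × 0.52902 = 0.267864835481604648 NZD
0.267864835481604648 NZD × 4.2806 = 1.1466222147625568562288 CNY
Net change: 1.1466222147625568562288 − 1 = 0.1466222147625568562288 CNY

0.14662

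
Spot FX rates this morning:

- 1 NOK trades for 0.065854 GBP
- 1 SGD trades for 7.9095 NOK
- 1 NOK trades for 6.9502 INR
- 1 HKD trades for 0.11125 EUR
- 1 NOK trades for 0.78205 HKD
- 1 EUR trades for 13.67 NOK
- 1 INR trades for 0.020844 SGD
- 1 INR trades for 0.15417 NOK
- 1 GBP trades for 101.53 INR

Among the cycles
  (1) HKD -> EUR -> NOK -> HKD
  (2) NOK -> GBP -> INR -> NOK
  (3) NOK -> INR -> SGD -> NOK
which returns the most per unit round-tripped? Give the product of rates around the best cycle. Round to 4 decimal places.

(1) 0.11125 × 13.67 × 0.78205 = 1.18933
(2) 0.065854 × 101.53 × 0.15417 = 1.03080
(3) 6.9502 × 0.020844 × 7.9095 = 1.14585
Highest is cycle (1) at 1.1893 (>1, arbitrage).

1.1893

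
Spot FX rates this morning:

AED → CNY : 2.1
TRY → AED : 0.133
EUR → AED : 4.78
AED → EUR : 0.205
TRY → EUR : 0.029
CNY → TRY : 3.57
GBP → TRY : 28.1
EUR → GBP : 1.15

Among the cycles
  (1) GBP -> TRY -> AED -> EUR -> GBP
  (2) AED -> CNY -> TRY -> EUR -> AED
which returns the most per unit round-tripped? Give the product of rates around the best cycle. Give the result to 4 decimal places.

1.0392

(1) 28.1 × 0.133 × 0.205 × 1.15 = 0.88107
(2) 2.1 × 3.57 × 0.029 × 4.78 = 1.03923
Highest is cycle (2) at 1.0392 (>1, arbitrage).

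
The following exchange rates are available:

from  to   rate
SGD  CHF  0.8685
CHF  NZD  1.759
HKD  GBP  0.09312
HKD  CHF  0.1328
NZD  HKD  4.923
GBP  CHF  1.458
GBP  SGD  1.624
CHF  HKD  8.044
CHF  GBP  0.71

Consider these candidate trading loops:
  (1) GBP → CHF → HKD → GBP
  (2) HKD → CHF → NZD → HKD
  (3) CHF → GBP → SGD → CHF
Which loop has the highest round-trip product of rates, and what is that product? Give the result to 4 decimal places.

(1) 1.458 × 8.044 × 0.09312 = 1.09213
(2) 0.1328 × 1.759 × 4.923 = 1.14999
(3) 0.71 × 1.624 × 0.8685 = 1.00142
Highest is cycle (2) at 1.1500 (>1, arbitrage).

1.1500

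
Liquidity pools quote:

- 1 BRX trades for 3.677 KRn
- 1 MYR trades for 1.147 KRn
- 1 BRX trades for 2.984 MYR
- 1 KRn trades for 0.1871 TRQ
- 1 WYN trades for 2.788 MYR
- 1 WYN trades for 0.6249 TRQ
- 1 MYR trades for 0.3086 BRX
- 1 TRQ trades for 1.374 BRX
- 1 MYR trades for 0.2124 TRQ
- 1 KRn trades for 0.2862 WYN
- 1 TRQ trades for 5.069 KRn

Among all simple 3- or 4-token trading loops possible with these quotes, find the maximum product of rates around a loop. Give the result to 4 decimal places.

0.9453

BRX→KRn→TRQ→BRX: 3.677 × 0.1871 × 1.374 = 0.94527
KRn→WYN→MYR→KRn: 0.2862 × 2.788 × 1.147 = 0.91522
TRQ→KRn→WYN→TRQ: 5.069 × 0.2862 × 0.6249 = 0.90657
BRX→KRn→WYN→MYR→BRX: 3.677 × 0.2862 × 2.788 × 0.3086 = 0.90542
BRX→KRn→WYN→TRQ→BRX: 3.677 × 0.2862 × 0.6249 × 1.374 = 0.90357
BRX→MYR→KRn→TRQ→BRX: 2.984 × 1.147 × 0.1871 × 1.374 = 0.87988
BRX→MYR→TRQ→BRX: 2.984 × 0.2124 × 1.374 = 0.87084
TRQ→KRn→WYN→MYR→TRQ: 5.069 × 0.2862 × 2.788 × 0.2124 = 0.85909
Maximum is BRX→KRn→TRQ→BRX at 0.9453; no arbitrage — every cycle loses value.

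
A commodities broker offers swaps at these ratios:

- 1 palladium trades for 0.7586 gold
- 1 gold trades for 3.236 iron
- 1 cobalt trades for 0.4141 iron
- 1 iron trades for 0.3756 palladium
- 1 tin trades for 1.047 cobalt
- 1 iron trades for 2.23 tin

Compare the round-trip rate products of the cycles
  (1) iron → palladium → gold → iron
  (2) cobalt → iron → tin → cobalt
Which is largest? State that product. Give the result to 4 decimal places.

0.9668

(1) 0.3756 × 0.7586 × 3.236 = 0.92203
(2) 0.4141 × 2.23 × 1.047 = 0.96684
Highest is cycle (2) at 0.9668 (≤1, no arbitrage).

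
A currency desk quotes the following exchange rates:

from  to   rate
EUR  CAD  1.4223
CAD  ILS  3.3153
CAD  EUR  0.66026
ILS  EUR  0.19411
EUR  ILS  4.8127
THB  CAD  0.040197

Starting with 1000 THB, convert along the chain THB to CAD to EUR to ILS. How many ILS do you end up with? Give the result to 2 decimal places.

1000 THB × 0.040197 = 40.197 CAD
40.197 CAD × 0.66026 = 26.54047122 EUR
26.54047122 EUR × 4.8127 = 127.731325840494 ILS

127.73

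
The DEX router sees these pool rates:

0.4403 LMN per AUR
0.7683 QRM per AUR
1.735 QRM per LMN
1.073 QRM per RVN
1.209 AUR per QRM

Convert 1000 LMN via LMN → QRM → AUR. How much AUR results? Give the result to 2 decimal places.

1000 LMN × 1.735 = 1735 QRM
1735 QRM × 1.209 = 2097.615 AUR

2097.62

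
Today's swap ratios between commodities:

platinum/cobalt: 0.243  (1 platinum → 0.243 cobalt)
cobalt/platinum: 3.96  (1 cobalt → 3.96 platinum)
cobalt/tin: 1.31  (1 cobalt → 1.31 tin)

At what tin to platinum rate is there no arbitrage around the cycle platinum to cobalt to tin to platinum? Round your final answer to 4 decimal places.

Known legs of the cycle: 0.243 × 1.31 = 0.31833
For no arbitrage the full-cycle product must be 1, so the missing rate is 1 / 0.31833 ≈ 3.141394.

3.1414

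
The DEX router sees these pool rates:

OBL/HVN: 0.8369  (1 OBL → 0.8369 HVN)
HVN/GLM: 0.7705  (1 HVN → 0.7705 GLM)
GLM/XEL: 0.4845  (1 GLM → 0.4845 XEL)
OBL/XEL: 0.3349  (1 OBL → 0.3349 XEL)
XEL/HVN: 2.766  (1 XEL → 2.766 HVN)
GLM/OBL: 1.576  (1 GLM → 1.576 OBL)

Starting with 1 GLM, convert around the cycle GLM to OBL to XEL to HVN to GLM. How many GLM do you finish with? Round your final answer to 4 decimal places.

1 GLM × 1.576 = 1.576 OBL
1.576 OBL × 0.3349 = 0.5278024 XEL
0.5278024 XEL × 2.766 = 1.4599014384 HVN
1.4599014384 HVN × 0.7705 = 1.1248540582872 GLM

1.1249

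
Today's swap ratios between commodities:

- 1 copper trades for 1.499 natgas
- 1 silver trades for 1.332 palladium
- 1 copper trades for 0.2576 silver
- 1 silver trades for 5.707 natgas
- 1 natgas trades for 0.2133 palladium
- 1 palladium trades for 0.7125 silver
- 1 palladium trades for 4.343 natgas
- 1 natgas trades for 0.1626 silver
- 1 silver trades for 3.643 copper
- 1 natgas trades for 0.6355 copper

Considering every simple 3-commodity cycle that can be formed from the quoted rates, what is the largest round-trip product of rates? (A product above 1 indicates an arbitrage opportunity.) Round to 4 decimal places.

silver→palladium→natgas→silver: 1.332 × 4.343 × 0.1626 = 0.94062
copper→silver→natgas→copper: 0.2576 × 5.707 × 0.6355 = 0.93426
copper→natgas→silver→copper: 1.499 × 0.1626 × 3.643 = 0.88794
silver→natgas→palladium→silver: 5.707 × 0.2133 × 0.7125 = 0.86733
Maximum is silver→palladium→natgas→silver at 0.9406; no arbitrage — every cycle loses value.

0.9406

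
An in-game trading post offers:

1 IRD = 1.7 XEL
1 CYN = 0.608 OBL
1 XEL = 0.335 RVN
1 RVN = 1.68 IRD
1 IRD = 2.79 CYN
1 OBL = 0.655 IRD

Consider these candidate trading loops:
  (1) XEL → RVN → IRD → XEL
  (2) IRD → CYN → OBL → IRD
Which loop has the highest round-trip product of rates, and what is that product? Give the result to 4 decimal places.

(1) 0.335 × 1.68 × 1.7 = 0.95676
(2) 2.79 × 0.608 × 0.655 = 1.11109
Highest is cycle (2) at 1.1111 (>1, arbitrage).

1.1111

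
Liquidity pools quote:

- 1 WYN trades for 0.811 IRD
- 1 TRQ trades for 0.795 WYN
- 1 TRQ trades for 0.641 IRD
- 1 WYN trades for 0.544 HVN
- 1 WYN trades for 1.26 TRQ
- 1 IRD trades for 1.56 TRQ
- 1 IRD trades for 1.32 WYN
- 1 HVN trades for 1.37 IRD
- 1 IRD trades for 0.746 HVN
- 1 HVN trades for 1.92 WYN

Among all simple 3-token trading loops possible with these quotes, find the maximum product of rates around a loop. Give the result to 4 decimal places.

HVN→WYN→IRD→HVN: 1.92 × 0.811 × 0.746 = 1.16161
WYN→TRQ→IRD→WYN: 1.26 × 0.641 × 1.32 = 1.06611
WYN→IRD→TRQ→WYN: 0.811 × 1.56 × 0.795 = 1.00580
HVN→IRD→WYN→HVN: 1.37 × 1.32 × 0.544 = 0.98377
Maximum is HVN→WYN→IRD→HVN at 1.1616; arbitrage exists.

1.1616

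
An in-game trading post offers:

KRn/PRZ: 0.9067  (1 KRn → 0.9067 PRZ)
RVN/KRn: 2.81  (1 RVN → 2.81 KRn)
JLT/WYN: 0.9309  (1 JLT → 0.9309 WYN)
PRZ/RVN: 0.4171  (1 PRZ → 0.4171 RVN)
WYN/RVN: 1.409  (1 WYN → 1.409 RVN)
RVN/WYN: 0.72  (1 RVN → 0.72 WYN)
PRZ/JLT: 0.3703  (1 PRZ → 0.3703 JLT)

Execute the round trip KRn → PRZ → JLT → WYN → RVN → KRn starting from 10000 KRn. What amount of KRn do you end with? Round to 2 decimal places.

12374.79

10000 KRn × 0.9067 = 9067 PRZ
9067 PRZ × 0.3703 = 3357.5101 JLT
3357.5101 JLT × 0.9309 = 3125.50615209 WYN
3125.50615209 WYN × 1.409 = 4403.83816829481 RVN
4403.83816829481 RVN × 2.81 = 12374.7852529084161 KRn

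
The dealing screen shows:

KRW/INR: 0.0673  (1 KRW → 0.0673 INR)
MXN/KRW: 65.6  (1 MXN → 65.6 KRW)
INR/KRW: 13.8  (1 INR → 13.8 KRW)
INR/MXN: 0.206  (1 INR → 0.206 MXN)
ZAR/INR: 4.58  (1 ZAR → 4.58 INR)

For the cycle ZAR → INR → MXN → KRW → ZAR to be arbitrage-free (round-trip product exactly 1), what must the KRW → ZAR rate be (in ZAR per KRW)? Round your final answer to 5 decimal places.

Known legs of the cycle: 4.58 × 0.206 × 65.6 = 61.892288
For no arbitrage the full-cycle product must be 1, so the missing rate is 1 / 61.892288 ≈ 0.0161571.

0.01616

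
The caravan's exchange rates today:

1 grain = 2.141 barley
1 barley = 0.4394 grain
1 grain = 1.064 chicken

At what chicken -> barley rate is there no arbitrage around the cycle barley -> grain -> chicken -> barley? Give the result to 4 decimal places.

2.1389

Known legs of the cycle: 0.4394 × 1.064 = 0.4675216
For no arbitrage the full-cycle product must be 1, so the missing rate is 1 / 0.4675216 ≈ 2.138939.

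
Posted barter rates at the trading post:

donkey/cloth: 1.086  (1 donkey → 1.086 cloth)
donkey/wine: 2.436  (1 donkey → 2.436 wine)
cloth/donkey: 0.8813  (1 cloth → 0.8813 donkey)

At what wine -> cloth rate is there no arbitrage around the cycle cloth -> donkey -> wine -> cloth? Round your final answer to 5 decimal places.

0.46580

Known legs of the cycle: 0.8813 × 2.436 = 2.1468468
For no arbitrage the full-cycle product must be 1, so the missing rate is 1 / 2.1468468 ≈ 0.4657994.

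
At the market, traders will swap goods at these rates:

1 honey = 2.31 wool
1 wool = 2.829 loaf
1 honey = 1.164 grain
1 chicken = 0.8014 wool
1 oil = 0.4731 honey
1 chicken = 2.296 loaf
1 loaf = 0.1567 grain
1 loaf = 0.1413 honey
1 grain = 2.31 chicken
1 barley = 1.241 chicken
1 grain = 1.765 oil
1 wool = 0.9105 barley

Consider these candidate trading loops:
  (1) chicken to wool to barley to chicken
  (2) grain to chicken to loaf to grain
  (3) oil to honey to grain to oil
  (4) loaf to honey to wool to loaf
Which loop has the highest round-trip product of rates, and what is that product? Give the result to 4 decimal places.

(1) 0.8014 × 0.9105 × 1.241 = 0.90553
(2) 2.31 × 2.296 × 0.1567 = 0.83110
(3) 0.4731 × 1.164 × 1.765 = 0.97197
(4) 0.1413 × 2.31 × 2.829 = 0.92339
Highest is cycle (3) at 0.9720 (≤1, no arbitrage).

0.9720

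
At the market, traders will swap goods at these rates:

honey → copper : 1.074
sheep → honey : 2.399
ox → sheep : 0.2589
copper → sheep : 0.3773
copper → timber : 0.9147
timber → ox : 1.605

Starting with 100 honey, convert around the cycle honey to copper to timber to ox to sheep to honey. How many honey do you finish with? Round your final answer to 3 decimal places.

100 honey × 1.074 = 107.4 copper
107.4 copper × 0.9147 = 98.23878 timber
98.23878 timber × 1.605 = 157.6732419 ox
157.6732419 ox × 0.2589 = 40.82160232791 sheep
40.82160232791 sheep × 2.399 = 97.93102398465609 honey

97.931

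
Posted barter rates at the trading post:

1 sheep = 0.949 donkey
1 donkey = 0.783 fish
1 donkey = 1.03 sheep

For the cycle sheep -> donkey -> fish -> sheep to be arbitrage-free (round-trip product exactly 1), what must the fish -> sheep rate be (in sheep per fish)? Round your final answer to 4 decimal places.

1.3458

Known legs of the cycle: 0.949 × 0.783 = 0.743067
For no arbitrage the full-cycle product must be 1, so the missing rate is 1 / 0.743067 ≈ 1.345774.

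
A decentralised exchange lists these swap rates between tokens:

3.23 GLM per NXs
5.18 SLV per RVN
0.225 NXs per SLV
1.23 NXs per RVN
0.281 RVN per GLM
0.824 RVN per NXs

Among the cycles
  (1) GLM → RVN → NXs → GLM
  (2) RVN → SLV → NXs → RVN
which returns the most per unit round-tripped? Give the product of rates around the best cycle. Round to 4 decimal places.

(1) 0.281 × 1.23 × 3.23 = 1.11638
(2) 5.18 × 0.225 × 0.824 = 0.96037
Highest is cycle (1) at 1.1164 (>1, arbitrage).

1.1164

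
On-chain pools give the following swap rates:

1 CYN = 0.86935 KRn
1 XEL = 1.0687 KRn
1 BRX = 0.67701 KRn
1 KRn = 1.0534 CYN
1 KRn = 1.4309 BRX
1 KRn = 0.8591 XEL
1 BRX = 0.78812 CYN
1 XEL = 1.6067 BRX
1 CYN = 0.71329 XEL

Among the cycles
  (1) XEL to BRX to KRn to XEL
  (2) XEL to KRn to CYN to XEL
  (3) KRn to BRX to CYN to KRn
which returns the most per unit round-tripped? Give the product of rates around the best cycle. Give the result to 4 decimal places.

(1) 1.6067 × 0.67701 × 0.8591 = 0.93449
(2) 1.0687 × 1.0534 × 0.71329 = 0.80300
(3) 1.4309 × 0.78812 × 0.86935 = 0.98038
Highest is cycle (3) at 0.9804 (≤1, no arbitrage).

0.9804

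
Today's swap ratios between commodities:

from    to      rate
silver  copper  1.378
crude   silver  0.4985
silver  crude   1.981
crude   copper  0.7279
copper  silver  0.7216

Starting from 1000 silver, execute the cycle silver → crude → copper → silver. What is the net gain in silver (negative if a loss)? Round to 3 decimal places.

1000 silver × 1.981 = 1981 crude
1981 crude × 0.7279 = 1441.9699 copper
1441.9699 copper × 0.7216 = 1040.52547984 silver
Net change: 1040.52547984 − 1000 = 40.52547984 silver

40.525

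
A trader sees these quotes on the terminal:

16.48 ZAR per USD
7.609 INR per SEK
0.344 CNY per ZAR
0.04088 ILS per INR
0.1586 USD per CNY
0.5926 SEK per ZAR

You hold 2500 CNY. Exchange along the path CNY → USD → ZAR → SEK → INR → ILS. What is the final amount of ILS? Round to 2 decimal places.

1204.48

2500 CNY × 0.1586 = 396.5 USD
396.5 USD × 16.48 = 6534.32 ZAR
6534.32 ZAR × 0.5926 = 3872.238032 SEK
3872.238032 SEK × 7.609 = 29463.859185488 INR
29463.859185488 INR × 0.04088 = 1204.48256350274944 ILS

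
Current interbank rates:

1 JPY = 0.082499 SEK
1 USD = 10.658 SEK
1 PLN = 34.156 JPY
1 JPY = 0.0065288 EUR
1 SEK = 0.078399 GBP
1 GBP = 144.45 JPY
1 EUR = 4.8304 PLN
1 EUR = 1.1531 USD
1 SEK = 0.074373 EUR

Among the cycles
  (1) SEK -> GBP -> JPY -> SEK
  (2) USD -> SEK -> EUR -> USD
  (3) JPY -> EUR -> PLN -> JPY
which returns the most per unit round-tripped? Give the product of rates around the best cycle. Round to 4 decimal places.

1.0772

(1) 0.078399 × 144.45 × 0.082499 = 0.93428
(2) 10.658 × 0.074373 × 1.1531 = 0.91402
(3) 0.0065288 × 4.8304 × 34.156 = 1.07717
Highest is cycle (3) at 1.0772 (>1, arbitrage).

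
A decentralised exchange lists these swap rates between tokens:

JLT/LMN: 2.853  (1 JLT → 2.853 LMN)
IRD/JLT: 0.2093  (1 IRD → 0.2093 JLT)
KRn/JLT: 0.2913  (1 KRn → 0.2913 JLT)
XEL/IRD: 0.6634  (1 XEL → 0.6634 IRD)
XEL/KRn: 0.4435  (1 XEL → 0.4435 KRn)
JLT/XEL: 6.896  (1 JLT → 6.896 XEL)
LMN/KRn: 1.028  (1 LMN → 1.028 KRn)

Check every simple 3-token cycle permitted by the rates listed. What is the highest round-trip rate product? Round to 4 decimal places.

0.9575

JLT→XEL→IRD→JLT: 6.896 × 0.6634 × 0.2093 = 0.95751
KRn→JLT→XEL→KRn: 0.2913 × 6.896 × 0.4435 = 0.89090
KRn→JLT→LMN→KRn: 0.2913 × 2.853 × 1.028 = 0.85435
Maximum is JLT→XEL→IRD→JLT at 0.9575; no arbitrage — every cycle loses value.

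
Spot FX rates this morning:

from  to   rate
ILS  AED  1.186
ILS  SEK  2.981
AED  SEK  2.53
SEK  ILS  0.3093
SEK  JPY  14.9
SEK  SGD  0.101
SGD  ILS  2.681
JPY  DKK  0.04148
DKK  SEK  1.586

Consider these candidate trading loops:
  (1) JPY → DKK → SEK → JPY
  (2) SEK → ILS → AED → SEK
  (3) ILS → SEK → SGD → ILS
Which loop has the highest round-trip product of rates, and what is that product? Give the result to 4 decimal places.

(1) 0.04148 × 1.586 × 14.9 = 0.98023
(2) 0.3093 × 1.186 × 2.53 = 0.92808
(3) 2.981 × 0.101 × 2.681 = 0.80720
Highest is cycle (1) at 0.9802 (≤1, no arbitrage).

0.9802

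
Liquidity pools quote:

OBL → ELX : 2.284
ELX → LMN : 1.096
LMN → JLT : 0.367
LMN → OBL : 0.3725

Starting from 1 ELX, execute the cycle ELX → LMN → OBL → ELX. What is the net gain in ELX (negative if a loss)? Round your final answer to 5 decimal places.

-0.06753

1 ELX × 1.096 = 1.096 LMN
1.096 LMN × 0.3725 = 0.40826 OBL
0.40826 OBL × 2.284 = 0.93246584 ELX
Net change: 0.93246584 − 1 = -0.06753416 ELX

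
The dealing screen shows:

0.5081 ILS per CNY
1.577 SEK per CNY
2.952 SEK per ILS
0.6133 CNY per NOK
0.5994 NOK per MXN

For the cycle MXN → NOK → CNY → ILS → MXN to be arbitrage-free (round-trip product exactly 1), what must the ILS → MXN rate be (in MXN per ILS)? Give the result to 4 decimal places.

5.3538

Known legs of the cycle: 0.5994 × 0.6133 × 0.5081 = 0.186783667362
For no arbitrage the full-cycle product must be 1, so the missing rate is 1 / 0.186783667362 ≈ 5.353787.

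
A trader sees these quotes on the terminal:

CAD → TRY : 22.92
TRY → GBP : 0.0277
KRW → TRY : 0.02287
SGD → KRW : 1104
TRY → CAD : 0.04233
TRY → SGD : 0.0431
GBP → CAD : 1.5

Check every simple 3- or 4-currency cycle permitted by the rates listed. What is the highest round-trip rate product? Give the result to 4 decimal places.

1.0882

TRY→SGD→KRW→TRY: 0.0431 × 1104 × 0.02287 = 1.08821
TRY→GBP→CAD→TRY: 0.0277 × 1.5 × 22.92 = 0.95233
Maximum is TRY→SGD→KRW→TRY at 1.0882; arbitrage exists.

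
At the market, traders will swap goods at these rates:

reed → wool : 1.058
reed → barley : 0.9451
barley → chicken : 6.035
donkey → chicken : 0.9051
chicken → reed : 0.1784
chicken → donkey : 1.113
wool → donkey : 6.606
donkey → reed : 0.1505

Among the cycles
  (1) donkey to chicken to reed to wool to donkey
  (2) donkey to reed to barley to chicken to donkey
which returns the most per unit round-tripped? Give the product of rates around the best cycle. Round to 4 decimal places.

1.1285

(1) 0.9051 × 0.1784 × 1.058 × 6.606 = 1.12854
(2) 0.1505 × 0.9451 × 6.035 × 1.113 = 0.95540
Highest is cycle (1) at 1.1285 (>1, arbitrage).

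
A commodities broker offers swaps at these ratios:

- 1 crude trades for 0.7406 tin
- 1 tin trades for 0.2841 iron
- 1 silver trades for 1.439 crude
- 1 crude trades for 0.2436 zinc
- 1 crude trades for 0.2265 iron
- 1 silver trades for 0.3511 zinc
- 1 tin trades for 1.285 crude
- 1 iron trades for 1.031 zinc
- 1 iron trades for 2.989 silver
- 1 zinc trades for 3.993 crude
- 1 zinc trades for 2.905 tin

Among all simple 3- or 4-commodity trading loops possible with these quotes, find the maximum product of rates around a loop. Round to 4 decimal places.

crude→iron→silver→crude: 0.2265 × 2.989 × 1.439 = 0.97422
crude→iron→silver→zinc→crude: 0.2265 × 2.989 × 0.3511 × 3.993 = 0.94913
crude→iron→zinc→crude: 0.2265 × 1.031 × 3.993 = 0.93245
crude→zinc→tin→crude: 0.2436 × 2.905 × 1.285 = 0.90934
crude→tin→iron→silver→crude: 0.7406 × 0.2841 × 2.989 × 1.439 = 0.90499
crude→iron→zinc→tin→crude: 0.2265 × 1.031 × 2.905 × 1.285 = 0.87172
crude→tin→iron→zinc→crude: 0.7406 × 0.2841 × 1.031 × 3.993 = 0.86619
silver→zinc→tin→iron→silver: 0.3511 × 2.905 × 0.2841 × 2.989 = 0.86611
iron→zinc→tin→iron: 1.031 × 2.905 × 0.2841 = 0.85090
Maximum is crude→iron→silver→crude at 0.9742; no arbitrage — every cycle loses value.

0.9742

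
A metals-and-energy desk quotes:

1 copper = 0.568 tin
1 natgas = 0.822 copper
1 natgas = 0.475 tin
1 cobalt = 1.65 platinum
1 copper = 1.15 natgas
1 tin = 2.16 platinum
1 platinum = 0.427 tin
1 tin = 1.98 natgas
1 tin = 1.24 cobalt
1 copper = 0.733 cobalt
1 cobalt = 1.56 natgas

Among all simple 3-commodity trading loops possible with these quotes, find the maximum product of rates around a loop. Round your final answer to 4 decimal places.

cobalt→natgas→copper→cobalt: 1.56 × 0.822 × 0.733 = 0.93994
tin→natgas→copper→tin: 1.98 × 0.822 × 0.568 = 0.92445
cobalt→natgas→tin→cobalt: 1.56 × 0.475 × 1.24 = 0.91884
cobalt→platinum→tin→cobalt: 1.65 × 0.427 × 1.24 = 0.87364
Maximum is cobalt→natgas→copper→cobalt at 0.9399; no arbitrage — every cycle loses value.

0.9399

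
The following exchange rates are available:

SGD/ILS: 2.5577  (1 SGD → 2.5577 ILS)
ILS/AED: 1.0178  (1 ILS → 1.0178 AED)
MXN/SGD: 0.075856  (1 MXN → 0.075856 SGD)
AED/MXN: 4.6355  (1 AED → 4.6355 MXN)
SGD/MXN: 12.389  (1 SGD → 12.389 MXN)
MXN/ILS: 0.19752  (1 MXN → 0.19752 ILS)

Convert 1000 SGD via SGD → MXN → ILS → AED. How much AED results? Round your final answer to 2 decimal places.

1000 SGD × 12.389 = 12389 MXN
12389 MXN × 0.19752 = 2447.07528 ILS
2447.07528 ILS × 1.0178 = 2490.633219984 AED

2490.63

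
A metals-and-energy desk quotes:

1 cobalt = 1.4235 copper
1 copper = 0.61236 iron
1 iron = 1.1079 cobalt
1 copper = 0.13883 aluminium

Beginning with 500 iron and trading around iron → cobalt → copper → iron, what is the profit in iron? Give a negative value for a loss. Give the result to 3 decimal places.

500 iron × 1.1079 = 553.95 cobalt
553.95 cobalt × 1.4235 = 788.547825 copper
788.547825 copper × 0.61236 = 482.875146117 iron
Net change: 482.875146117 − 500 = -17.124853883 iron

-17.125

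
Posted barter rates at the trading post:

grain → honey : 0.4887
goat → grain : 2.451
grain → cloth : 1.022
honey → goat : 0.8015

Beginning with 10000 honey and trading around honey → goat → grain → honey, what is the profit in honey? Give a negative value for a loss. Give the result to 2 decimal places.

10000 honey × 0.8015 = 8015 goat
8015 goat × 2.451 = 19644.765 grain
19644.765 grain × 0.4887 = 9600.3966555 honey
Net change: 9600.3966555 − 10000 = -399.6033445 honey

-399.60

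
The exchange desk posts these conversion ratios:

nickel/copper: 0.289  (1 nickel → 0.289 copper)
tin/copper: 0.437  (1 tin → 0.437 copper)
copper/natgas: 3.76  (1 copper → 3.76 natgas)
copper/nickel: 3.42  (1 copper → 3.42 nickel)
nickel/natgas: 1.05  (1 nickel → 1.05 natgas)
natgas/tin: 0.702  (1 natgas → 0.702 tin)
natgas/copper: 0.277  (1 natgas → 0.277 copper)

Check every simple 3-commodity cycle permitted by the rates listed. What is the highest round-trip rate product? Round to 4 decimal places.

tin→copper→natgas→tin: 0.437 × 3.76 × 0.702 = 1.15347
copper→nickel→natgas→copper: 3.42 × 1.05 × 0.277 = 0.99471
Maximum is tin→copper→natgas→tin at 1.1535; arbitrage exists.

1.1535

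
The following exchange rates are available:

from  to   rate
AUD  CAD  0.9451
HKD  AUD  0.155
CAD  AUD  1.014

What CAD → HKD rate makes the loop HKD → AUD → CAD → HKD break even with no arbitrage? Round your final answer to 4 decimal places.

6.8264

Known legs of the cycle: 0.155 × 0.9451 = 0.1464905
For no arbitrage the full-cycle product must be 1, so the missing rate is 1 / 0.1464905 ≈ 6.826381.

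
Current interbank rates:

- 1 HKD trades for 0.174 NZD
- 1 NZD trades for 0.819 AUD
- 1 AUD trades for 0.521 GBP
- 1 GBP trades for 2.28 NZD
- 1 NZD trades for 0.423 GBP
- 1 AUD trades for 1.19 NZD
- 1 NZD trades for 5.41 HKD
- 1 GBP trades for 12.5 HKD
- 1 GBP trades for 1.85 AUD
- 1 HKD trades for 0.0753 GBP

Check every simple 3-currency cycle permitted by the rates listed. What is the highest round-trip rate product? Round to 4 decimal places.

0.9729

GBP→NZD→AUD→GBP: 2.28 × 0.819 × 0.521 = 0.97287
GBP→AUD→NZD→GBP: 1.85 × 1.19 × 0.423 = 0.93123
GBP→NZD→HKD→GBP: 2.28 × 5.41 × 0.0753 = 0.92881
GBP→HKD→NZD→GBP: 12.5 × 0.174 × 0.423 = 0.92003
Maximum is GBP→NZD→AUD→GBP at 0.9729; no arbitrage — every cycle loses value.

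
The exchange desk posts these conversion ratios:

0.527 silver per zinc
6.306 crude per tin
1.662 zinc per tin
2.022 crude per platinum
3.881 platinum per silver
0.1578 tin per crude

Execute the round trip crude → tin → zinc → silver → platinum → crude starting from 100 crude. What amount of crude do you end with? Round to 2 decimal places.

100 crude × 0.1578 = 15.78 tin
15.78 tin × 1.662 = 26.22636 zinc
26.22636 zinc × 0.527 = 13.82129172 silver
13.82129172 silver × 3.881 = 53.64043316532 platinum
53.64043316532 platinum × 2.022 = 108.46095586027704 crude

108.46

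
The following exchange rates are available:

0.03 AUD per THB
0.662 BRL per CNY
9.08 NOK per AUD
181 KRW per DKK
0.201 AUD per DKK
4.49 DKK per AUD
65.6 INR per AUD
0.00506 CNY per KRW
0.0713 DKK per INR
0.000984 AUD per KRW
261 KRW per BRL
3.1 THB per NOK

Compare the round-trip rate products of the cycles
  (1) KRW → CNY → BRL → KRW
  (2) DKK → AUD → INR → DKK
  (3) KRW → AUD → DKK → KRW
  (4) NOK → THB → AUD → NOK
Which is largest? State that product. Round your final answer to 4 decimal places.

(1) 0.00506 × 0.662 × 261 = 0.87428
(2) 0.201 × 65.6 × 0.0713 = 0.94013
(3) 0.000984 × 4.49 × 181 = 0.79969
(4) 3.1 × 0.03 × 9.08 = 0.84444
Highest is cycle (2) at 0.9401 (≤1, no arbitrage).

0.9401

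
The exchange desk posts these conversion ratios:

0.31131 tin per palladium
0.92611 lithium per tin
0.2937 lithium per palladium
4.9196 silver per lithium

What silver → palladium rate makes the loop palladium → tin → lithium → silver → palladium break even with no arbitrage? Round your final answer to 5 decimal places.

Known legs of the cycle: 0.31131 × 0.92611 × 4.9196 = 1.41835661325036
For no arbitrage the full-cycle product must be 1, so the missing rate is 1 / 1.41835661325036 ≈ 0.7050413.

0.70504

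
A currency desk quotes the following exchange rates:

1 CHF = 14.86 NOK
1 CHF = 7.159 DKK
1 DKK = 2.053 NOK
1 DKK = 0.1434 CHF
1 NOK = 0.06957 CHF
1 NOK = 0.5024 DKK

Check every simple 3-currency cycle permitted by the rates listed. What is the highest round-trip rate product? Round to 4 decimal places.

1.0706

DKK→CHF→NOK→DKK: 0.1434 × 14.86 × 0.5024 = 1.07058
DKK→NOK→CHF→DKK: 2.053 × 0.06957 × 7.159 = 1.02250
Maximum is DKK→CHF→NOK→DKK at 1.0706; arbitrage exists.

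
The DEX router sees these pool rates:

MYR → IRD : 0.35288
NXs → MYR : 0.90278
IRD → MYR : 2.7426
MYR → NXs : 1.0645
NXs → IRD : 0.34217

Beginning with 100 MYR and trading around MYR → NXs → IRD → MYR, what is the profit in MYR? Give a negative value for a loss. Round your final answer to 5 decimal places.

100 MYR × 1.0645 = 106.45 NXs
106.45 NXs × 0.34217 = 36.4239965 IRD
36.4239965 IRD × 2.7426 = 99.8964528009 MYR
Net change: 99.8964528009 − 100 = -0.1035471991 MYR

-0.10355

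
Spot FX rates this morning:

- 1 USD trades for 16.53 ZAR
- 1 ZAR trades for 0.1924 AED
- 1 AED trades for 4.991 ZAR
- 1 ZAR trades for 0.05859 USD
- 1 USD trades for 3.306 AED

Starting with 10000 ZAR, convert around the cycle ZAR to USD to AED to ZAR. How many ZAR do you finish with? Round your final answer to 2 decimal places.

9667.49

10000 ZAR × 0.05859 = 585.9 USD
585.9 USD × 3.306 = 1936.9854 AED
1936.9854 AED × 4.991 = 9667.4941314 ZAR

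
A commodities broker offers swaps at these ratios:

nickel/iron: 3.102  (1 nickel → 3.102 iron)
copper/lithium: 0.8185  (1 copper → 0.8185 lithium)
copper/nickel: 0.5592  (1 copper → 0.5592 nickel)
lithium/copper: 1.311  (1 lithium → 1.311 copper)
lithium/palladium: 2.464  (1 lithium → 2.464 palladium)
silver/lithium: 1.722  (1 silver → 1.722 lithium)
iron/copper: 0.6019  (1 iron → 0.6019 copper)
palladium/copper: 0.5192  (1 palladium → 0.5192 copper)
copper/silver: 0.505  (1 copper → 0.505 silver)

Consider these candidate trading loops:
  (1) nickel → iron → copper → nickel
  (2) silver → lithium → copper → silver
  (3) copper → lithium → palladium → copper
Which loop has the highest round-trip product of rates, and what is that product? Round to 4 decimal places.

(1) 3.102 × 0.6019 × 0.5592 = 1.04408
(2) 1.722 × 1.311 × 0.505 = 1.14006
(3) 0.8185 × 2.464 × 0.5192 = 1.04711
Highest is cycle (2) at 1.1401 (>1, arbitrage).

1.1401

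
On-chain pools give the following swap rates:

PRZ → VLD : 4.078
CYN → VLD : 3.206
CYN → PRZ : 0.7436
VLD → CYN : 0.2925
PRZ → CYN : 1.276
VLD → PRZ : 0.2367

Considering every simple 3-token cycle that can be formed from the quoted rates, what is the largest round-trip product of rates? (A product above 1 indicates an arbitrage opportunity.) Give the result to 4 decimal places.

CYN→VLD→PRZ→CYN: 3.206 × 0.2367 × 1.276 = 0.96831
CYN→PRZ→VLD→CYN: 0.7436 × 4.078 × 0.2925 = 0.88698
Maximum is CYN→VLD→PRZ→CYN at 0.9683; no arbitrage — every cycle loses value.

0.9683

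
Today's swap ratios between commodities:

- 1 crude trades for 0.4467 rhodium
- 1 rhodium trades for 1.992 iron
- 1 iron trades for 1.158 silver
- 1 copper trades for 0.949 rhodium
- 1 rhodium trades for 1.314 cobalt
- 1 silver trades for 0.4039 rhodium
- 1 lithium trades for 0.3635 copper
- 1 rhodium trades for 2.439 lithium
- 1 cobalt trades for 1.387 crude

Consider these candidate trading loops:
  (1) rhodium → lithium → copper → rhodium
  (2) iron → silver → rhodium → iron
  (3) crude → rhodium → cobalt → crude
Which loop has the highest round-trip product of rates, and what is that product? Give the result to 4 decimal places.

(1) 2.439 × 0.3635 × 0.949 = 0.84136
(2) 1.158 × 0.4039 × 1.992 = 0.93169
(3) 0.4467 × 1.314 × 1.387 = 0.81412
Highest is cycle (2) at 0.9317 (≤1, no arbitrage).

0.9317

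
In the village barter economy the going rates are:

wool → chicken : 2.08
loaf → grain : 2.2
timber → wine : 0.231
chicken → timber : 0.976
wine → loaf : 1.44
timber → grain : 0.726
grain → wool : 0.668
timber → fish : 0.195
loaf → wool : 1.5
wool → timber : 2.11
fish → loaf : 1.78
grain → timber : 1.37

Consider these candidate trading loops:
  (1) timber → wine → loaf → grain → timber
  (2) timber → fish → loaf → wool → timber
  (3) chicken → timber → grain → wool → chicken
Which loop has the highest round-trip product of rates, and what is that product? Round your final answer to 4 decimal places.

1.0986

(1) 0.231 × 1.44 × 2.2 × 1.37 = 1.00258
(2) 0.195 × 1.78 × 1.5 × 2.11 = 1.09857
(3) 0.976 × 0.726 × 0.668 × 2.08 = 0.98452
Highest is cycle (2) at 1.0986 (>1, arbitrage).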